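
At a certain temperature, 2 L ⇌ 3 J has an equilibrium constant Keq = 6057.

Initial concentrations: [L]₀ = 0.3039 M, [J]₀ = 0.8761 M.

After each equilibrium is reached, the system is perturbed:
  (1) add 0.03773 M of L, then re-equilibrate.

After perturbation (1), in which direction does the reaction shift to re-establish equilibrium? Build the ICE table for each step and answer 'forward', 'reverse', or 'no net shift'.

Q₀ = 7.281 vs Keq = 6057 ⇒ Q<K, forward
Step 1:
                   L          J
  I           0.3039     0.8761
  C          -0.2848     0.4272
  E          0.01912      1.303
  solve Keq expr → x = 0.1424; check Q = 6057
Then add 0.03773 M of L.
Step 2:
                   L          J
  I          0.05685      1.303
  C         -0.03651    0.05477
  E          0.02033      1.358
  solve Keq expr → x = 0.01826; check Q = 6057

Direction: forward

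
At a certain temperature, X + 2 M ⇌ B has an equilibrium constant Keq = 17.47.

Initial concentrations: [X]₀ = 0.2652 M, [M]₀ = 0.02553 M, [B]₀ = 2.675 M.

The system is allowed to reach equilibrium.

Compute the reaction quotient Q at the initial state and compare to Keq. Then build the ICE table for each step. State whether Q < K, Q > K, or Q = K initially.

Q₀ = 1.5476e+04; Q > K (proceeds reverse)

Q₀ = 1.5476e+04 vs Keq = 17.47 ⇒ Q>K, reverse
Step 1:
                  X         M         B
  Initial    0.2652   0.02553     2.675
  Change     0.2475    0.4951   -0.2475
  Equil      0.5127    0.5206     2.427
  solve Keq expr → x = -0.2475; check Q = 17.47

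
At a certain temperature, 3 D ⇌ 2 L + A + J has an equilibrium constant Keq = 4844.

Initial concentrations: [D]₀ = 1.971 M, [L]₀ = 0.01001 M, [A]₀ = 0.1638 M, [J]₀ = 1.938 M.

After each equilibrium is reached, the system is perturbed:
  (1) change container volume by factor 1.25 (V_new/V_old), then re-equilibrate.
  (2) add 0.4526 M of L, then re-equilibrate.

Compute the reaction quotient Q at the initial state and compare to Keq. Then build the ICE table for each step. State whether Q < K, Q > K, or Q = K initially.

Q₀ = 4.1541e-06 vs Keq = 4844 ⇒ Q<K, forward
Step 1:
                    D           L           A           J
  init          1.971     0.01001      0.1638       1.938
  Δ            -1.883       1.256      0.6278      0.6278
  eq          0.08758       1.266      0.7916       2.566
  solve Keq expr → x = 0.6278; check Q = 4844
Then change container volume by factor 1.25 (V_new/V_old).
Step 2:
                    D           L           A           J
  init        0.07006       1.013      0.6333       2.053
  Δ         -0.004813    0.003209    0.001604    0.001604
  eq          0.06525       1.016      0.6349       2.054
  solve Keq expr → x = 0.001604; check Q = 4844
Then add 0.4526 M of L.
Step 3:
                    D           L           A           J
  init        0.06525       1.468      0.6349       2.054
  Δ            0.0174     -0.0116     -0.0058     -0.0058
  eq          0.08265       1.457      0.6291       2.048
  solve Keq expr → x = -0.0058; check Q = 4844

Q₀ = 4.1541e-06; Q < K (proceeds forward)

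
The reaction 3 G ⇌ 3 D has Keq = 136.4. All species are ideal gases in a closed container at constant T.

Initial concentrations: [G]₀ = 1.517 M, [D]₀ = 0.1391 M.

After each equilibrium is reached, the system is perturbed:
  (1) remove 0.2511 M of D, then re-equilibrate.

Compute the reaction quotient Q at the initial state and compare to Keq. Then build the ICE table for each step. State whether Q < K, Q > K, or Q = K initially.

Q₀ = 7.7095e-04; Q < K (proceeds forward)

Q₀ = 7.7095e-04 vs Keq = 136.4 ⇒ Q<K, forward
Step 1:
                    G           D
  I             1.517      0.1391
  C            -1.248       1.248
  E            0.2694       1.387
  solve Keq expr → x = 0.4159; check Q = 136.4
Then remove 0.2511 M of D.
Step 2:
                    G           D
  I            0.2694       1.136
  C          -0.04085     0.04085
  E            0.2285       1.176
  solve Keq expr → x = 0.01362; check Q = 136.4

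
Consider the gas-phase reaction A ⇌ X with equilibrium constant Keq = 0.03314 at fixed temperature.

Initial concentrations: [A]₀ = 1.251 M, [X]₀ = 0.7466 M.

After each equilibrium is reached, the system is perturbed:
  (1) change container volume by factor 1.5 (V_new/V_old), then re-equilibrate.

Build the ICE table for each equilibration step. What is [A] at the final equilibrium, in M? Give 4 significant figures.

[A]_eq = 1.289 M

Q₀ = 0.5968 vs Keq = 0.03314 ⇒ Q>K, reverse
Step 1:
                  A         X
  I           1.251    0.7466
  C          0.6825   -0.6825
  E           1.934   0.06408
  solve Keq expr → x = -0.6825; check Q = 0.03314
Then change container volume by factor 1.5 (V_new/V_old).
Step 2:
                  A         X
  I           1.289   0.04272
  C               0         0
  E           1.289   0.04272
  solve Keq expr → x = 0; check Q = 0.03314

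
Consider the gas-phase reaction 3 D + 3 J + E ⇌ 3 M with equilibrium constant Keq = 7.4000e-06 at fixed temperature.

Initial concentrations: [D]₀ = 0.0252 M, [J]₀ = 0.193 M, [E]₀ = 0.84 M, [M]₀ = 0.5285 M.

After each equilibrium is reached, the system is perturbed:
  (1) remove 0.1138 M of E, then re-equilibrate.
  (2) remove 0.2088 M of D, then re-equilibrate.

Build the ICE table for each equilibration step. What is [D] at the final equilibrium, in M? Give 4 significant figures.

Q₀ = 1.5275e+06 vs Keq = 7.4000e-06 ⇒ Q>K, reverse
Step 1:
                  D         J         E         M
  I          0.0252     0.193      0.84    0.5285
  C          0.5209    0.5209    0.1736   -0.5209
  E          0.5461    0.7139     1.014  0.007631
  solve Keq expr → x = -0.1736; check Q = 7.4000e-06
Then remove 0.1138 M of E.
Step 2:
                  D         J         E         M
  I          0.5461    0.7139    0.8998  0.007631
  C       2.8984e-04 2.8984e-04 9.6615e-05 -2.8984e-04
  E          0.5464    0.7142    0.8999  0.007341
  solve Keq expr → x = -9.6615e-05; check Q = 7.4000e-06
Then remove 0.2088 M of D.
Step 3:
                  D         J         E         M
  I          0.3376    0.7142    0.8999  0.007341
  C        0.002749  0.002749 9.1645e-04 -0.002749
  E          0.3403    0.7169    0.9008  0.004592
  solve Keq expr → x = -9.1645e-04; check Q = 7.4000e-06

[D]_eq = 0.3403 M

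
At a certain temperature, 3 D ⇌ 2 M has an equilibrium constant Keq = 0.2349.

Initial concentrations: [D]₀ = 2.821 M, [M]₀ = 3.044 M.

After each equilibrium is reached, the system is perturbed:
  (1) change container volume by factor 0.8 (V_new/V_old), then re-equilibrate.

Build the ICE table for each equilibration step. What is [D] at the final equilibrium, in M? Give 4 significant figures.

Q₀ = 0.4127 vs Keq = 0.2349 ⇒ Q>K, reverse
Step 1:
                    D           M
  init          2.821       3.044
  Δ            0.3876     -0.2584
  eq            3.209       2.786
  solve Keq expr → x = -0.1292; check Q = 0.2349
Then change container volume by factor 0.8 (V_new/V_old).
Step 2:
                    D           M
  init          4.011       3.482
  Δ           -0.1953      0.1302
  eq            3.815       3.612
  solve Keq expr → x = 0.06509; check Q = 0.2349

[D]_eq = 3.815 M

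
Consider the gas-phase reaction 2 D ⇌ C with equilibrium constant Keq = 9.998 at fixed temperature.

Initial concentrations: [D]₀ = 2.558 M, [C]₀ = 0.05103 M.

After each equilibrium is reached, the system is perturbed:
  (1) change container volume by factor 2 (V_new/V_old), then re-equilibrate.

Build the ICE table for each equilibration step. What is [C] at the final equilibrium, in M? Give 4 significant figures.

[C]_eq = 0.548 M

Q₀ = 0.007799 vs Keq = 9.998 ⇒ Q<K, forward
Step 1:
                   D          C
  init         2.558    0.05103
  Δ           -2.217      1.109
  eq          0.3406       1.16
  solve Keq expr → x = 1.109; check Q = 9.998
Then change container volume by factor 2 (V_new/V_old).
Step 2:
                   D          C
  init        0.1703     0.5799
  Δ          0.06382   -0.03191
  eq          0.2341      0.548
  solve Keq expr → x = -0.03191; check Q = 9.998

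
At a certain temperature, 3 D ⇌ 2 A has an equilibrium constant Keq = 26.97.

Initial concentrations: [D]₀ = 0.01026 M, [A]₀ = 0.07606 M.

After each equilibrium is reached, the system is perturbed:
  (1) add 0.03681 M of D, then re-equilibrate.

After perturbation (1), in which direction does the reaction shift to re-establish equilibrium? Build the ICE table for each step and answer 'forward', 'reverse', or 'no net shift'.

Direction: forward

Q₀ = 5356 vs Keq = 26.97 ⇒ Q>K, reverse
Step 1:
                    D           A
  init        0.01026     0.07606
  Δ           0.03617    -0.02411
  eq          0.04643     0.05195
  solve Keq expr → x = -0.01206; check Q = 26.97
Then add 0.03681 M of D.
Step 2:
                    D           A
  init        0.08324     0.05195
  Δ          -0.02672     0.01782
  eq          0.05651     0.06977
  solve Keq expr → x = 0.008908; check Q = 26.97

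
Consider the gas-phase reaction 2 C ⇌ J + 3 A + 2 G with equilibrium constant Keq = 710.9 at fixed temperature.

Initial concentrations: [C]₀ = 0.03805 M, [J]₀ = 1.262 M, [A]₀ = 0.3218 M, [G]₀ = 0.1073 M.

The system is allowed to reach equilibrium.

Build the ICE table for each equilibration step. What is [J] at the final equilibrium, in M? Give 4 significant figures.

[J]_eq = 1.28 M

Q₀ = 0.3344 vs Keq = 710.9 ⇒ Q<K, forward
Step 1:
                  C         J         A         G
  Initial   0.03805     1.262    0.3218    0.1073
  Change   -0.03664   0.01832   0.05496   0.03664
  Equil    0.001413      1.28    0.3768    0.1439
  solve Keq expr → x = 0.01832; check Q = 710.9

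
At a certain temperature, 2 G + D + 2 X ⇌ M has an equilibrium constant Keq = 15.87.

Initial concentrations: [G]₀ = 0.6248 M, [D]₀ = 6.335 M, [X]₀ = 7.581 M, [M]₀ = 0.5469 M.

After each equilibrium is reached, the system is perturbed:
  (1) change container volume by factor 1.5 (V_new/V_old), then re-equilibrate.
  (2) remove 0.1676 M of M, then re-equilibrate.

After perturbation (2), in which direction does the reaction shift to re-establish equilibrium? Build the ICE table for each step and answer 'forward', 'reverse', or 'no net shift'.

Direction: forward

Q₀ = 0.003848 vs Keq = 15.87 ⇒ Q<K, forward
Step 1:
                   G          D          X          M
  init        0.6248      6.335      7.581     0.5469
  Δ          -0.6113    -0.3056    -0.6113     0.3056
  eq         0.01354      6.029       6.97     0.8525
  solve Keq expr → x = 0.3056; check Q = 15.87
Then change container volume by factor 1.5 (V_new/V_old).
Step 2:
                   G          D          X          M
  init      0.009029       4.02      4.646     0.5684
  Δ          0.01112   0.005562    0.01112  -0.005562
  eq         0.02015      4.025      4.658     0.5628
  solve Keq expr → x = -0.005562; check Q = 15.87
Then remove 0.1676 M of M.
Step 3:
                   G          D          X          M
  init       0.02015      4.025      4.658     0.3952
  Δ        -0.003216  -0.001608  -0.003216   0.001608
  eq         0.01694      4.024      4.654     0.3968
  solve Keq expr → x = 0.001608; check Q = 15.87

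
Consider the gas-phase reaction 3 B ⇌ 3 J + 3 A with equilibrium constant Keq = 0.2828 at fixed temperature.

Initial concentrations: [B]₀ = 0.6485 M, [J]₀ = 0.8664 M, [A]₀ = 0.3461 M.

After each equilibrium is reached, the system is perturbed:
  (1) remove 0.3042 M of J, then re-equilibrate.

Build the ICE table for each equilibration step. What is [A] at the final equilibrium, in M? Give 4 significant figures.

Q₀ = 0.09886 vs Keq = 0.2828 ⇒ Q<K, forward
Step 1:
                   B          J          A
  Initial     0.6485     0.8664     0.3461
  Change    -0.06505    0.06505    0.06505
  Equil       0.5834     0.9315     0.4112
  solve Keq expr → x = 0.02168; check Q = 0.2828
Then remove 0.3042 M of J.
Step 2:
                   B          J          A
  Initial     0.5834     0.6273     0.4112
  Change    -0.07084    0.07084    0.07084
  Equil       0.5126     0.6981      0.482
  solve Keq expr → x = 0.02361; check Q = 0.2828

[A]_eq = 0.482 M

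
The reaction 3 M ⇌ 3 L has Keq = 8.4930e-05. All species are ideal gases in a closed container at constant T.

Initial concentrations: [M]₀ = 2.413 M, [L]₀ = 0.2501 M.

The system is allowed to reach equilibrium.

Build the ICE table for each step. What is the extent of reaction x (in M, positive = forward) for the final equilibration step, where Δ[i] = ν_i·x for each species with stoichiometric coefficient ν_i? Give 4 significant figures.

x = -0.04599 M

Q₀ = 0.001113 vs Keq = 8.4930e-05 ⇒ Q>K, reverse
Step 1:
                  M         L
  I           2.413    0.2501
  C           0.138    -0.138
  E           2.551    0.1121
  solve Keq expr → x = -0.04599; check Q = 8.4930e-05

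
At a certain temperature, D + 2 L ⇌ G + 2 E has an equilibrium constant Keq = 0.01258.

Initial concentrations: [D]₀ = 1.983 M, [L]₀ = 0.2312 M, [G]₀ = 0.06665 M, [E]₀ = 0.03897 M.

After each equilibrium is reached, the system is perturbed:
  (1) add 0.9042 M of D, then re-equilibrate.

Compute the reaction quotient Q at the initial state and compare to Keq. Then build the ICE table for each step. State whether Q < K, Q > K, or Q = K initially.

Q₀ = 9.5491e-04 vs Keq = 0.01258 ⇒ Q<K, forward
Step 1:
                   D          L          G          E
  init         1.983     0.2312    0.06665    0.03897
  Δ          -0.0264   -0.05279     0.0264    0.05279
  eq           1.957     0.1784    0.09305    0.09176
  solve Keq expr → x = 0.0264; check Q = 0.01258
Then add 0.9042 M of D.
Step 2:
                   D          L          G          E
  init         2.861     0.1784    0.09305    0.09176
  Δ        -0.005048    -0.0101   0.005048     0.0101
  eq           2.856     0.1683    0.09809     0.1019
  solve Keq expr → x = 0.005048; check Q = 0.01258

Q₀ = 9.5491e-04; Q < K (proceeds forward)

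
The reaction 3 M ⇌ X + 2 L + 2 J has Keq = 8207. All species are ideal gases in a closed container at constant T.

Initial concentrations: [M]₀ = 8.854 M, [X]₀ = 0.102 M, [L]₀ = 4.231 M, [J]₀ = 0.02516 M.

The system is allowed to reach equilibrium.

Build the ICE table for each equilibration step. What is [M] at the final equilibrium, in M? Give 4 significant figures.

Q₀ = 1.6653e-06 vs Keq = 8207 ⇒ Q<K, forward
Step 1:
                    M           X           L           J
  init          8.854       0.102       4.231     0.02516
  Δ            -7.908       2.636       5.272       5.272
  eq           0.9456       2.738       9.503       5.297
  solve Keq expr → x = 2.636; check Q = 8207

[M]_eq = 0.9456 M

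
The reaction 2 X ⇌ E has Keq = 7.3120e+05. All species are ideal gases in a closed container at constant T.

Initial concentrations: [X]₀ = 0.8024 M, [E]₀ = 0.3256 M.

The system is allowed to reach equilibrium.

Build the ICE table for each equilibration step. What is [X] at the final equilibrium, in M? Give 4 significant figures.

[X]_eq = 9.9664e-04 M

Q₀ = 0.5057 vs Keq = 7.3120e+05 ⇒ Q<K, forward
Step 1:
                   X          E
  init        0.8024     0.3256
  Δ          -0.8014     0.4007
  eq      9.9664e-04     0.7263
  solve Keq expr → x = 0.4007; check Q = 7.3120e+05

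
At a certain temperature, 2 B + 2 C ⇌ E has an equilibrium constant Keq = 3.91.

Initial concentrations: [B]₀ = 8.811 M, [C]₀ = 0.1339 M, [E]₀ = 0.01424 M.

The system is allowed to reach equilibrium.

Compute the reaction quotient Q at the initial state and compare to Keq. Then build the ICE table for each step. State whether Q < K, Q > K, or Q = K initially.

Q₀ = 0.01023 vs Keq = 3.91 ⇒ Q<K, forward
Step 1:
                  B         C         E
  Initial     8.811    0.1339   0.01424
  Change    -0.1181   -0.1181   0.05907
  Equil       8.693   0.01575   0.07331
  solve Keq expr → x = 0.05907; check Q = 3.91

Q₀ = 0.01023; Q < K (proceeds forward)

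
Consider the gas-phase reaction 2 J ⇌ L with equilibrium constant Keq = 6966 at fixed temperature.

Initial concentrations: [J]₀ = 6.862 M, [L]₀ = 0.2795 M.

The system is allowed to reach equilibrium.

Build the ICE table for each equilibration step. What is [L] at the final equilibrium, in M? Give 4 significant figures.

Q₀ = 0.005936 vs Keq = 6966 ⇒ Q<K, forward
Step 1:
                    J           L
  Initial       6.862      0.2795
  Change       -6.839       3.419
  Equil       0.02304       3.699
  solve Keq expr → x = 3.419; check Q = 6966

[L]_eq = 3.699 M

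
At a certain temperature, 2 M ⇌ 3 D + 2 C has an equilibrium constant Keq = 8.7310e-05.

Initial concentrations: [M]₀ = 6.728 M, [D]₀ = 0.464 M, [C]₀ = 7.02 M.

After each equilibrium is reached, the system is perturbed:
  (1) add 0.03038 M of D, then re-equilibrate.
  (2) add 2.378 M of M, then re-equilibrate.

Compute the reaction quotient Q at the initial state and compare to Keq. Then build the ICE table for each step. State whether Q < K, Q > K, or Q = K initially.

Q₀ = 0.1088 vs Keq = 8.7310e-05 ⇒ Q>K, reverse
Step 1:
                   M          D          C
  I            6.728      0.464       7.02
  C            0.279    -0.4185     -0.279
  E            7.007    0.04552      6.741
  solve Keq expr → x = -0.1395; check Q = 8.7310e-05
Then add 0.03038 M of D.
Step 2:
                   M          D          C
  I            7.007     0.0759      6.741
  C          0.02013    -0.0302   -0.02013
  E            7.027     0.0457      6.721
  solve Keq expr → x = -0.01007; check Q = 8.7310e-05
Then add 2.378 M of M.
Step 3:
                   M          D          C
  I            9.405     0.0457      6.721
  C        -0.006494   0.009741   0.006494
  E            9.399    0.05544      6.727
  solve Keq expr → x = 0.003247; check Q = 8.7310e-05

Q₀ = 0.1088; Q > K (proceeds reverse)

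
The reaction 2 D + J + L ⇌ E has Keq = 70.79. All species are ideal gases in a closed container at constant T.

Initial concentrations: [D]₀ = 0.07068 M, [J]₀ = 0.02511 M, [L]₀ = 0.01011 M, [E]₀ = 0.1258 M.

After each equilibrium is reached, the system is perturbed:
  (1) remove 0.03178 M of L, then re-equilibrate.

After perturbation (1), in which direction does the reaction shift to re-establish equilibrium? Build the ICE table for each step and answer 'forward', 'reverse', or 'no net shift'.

Q₀ = 9.9195e+04 vs Keq = 70.79 ⇒ Q>K, reverse
Step 1:
                  D         J         L         E
  I         0.07068   0.02511   0.01011    0.1258
  C          0.1683   0.08415   0.08415  -0.08415
  E           0.239    0.1093   0.09426   0.04165
  solve Keq expr → x = -0.08415; check Q = 70.79
Then remove 0.03178 M of L.
Step 2:
                  D         J         L         E
  I           0.239    0.1093   0.06248   0.04165
  C         0.01237  0.006185  0.006185 -0.006185
  E          0.2514    0.1155   0.06867   0.03546
  solve Keq expr → x = -0.006185; check Q = 70.79

Direction: reverse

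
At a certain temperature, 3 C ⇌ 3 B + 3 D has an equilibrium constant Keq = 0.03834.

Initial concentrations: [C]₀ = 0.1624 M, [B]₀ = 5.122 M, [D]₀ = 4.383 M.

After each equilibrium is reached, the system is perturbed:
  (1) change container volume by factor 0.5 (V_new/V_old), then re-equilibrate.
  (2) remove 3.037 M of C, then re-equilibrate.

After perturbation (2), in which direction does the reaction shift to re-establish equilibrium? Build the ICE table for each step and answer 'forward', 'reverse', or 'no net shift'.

Direction: reverse

Q₀ = 2.6416e+06 vs Keq = 0.03834 ⇒ Q>K, reverse
Step 1:
                   C          B          D
  I           0.1624      5.122      4.383
  C            3.571     -3.571     -3.571
  E            3.734      1.551     0.8118
  solve Keq expr → x = -1.19; check Q = 0.03834
Then change container volume by factor 0.5 (V_new/V_old).
Step 2:
                   C          B          D
  I            7.467      3.102      1.624
  C           0.5591    -0.5591    -0.5591
  E            8.026      2.542      1.064
  solve Keq expr → x = -0.1864; check Q = 0.03834
Then remove 3.037 M of C.
Step 3:
                   C          B          D
  I            4.989      2.542      1.064
  C           0.2794    -0.2794    -0.2794
  E            5.269      2.263     0.7851
  solve Keq expr → x = -0.09315; check Q = 0.03834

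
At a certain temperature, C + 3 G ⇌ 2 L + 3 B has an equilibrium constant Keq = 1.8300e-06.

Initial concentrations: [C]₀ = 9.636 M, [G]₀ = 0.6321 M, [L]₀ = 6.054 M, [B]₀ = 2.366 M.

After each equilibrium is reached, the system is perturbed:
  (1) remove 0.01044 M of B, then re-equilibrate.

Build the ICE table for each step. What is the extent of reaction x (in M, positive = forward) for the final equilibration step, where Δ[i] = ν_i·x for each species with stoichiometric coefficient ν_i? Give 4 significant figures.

x = 0.003435 M

Q₀ = 199.5 vs Keq = 1.8300e-06 ⇒ Q>K, reverse
Step 1:
                  C         G         L         B
  I           9.636    0.6321     6.054     2.366
  C           0.779     2.337    -1.558    -2.337
  E           10.41     2.969     4.496   0.02911
  solve Keq expr → x = -0.779; check Q = 1.8300e-06
Then remove 0.01044 M of B.
Step 2:
                  C         G         L         B
  I           10.41     2.969     4.496   0.01867
  C       -0.003435  -0.01031  0.006871   0.01031
  E           10.41     2.959     4.503   0.02898
  solve Keq expr → x = 0.003435; check Q = 1.8300e-06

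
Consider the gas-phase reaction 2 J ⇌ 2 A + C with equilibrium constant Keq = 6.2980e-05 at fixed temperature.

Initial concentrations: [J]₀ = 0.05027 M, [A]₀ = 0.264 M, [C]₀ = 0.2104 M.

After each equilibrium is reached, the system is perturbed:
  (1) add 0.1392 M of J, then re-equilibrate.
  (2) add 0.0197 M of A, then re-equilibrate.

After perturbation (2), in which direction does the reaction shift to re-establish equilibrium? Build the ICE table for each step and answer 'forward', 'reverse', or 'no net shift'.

Q₀ = 5.803 vs Keq = 6.2980e-05 ⇒ Q>K, reverse
Step 1:
                  J         A         C
  I         0.05027     0.264    0.2104
  C          0.2556   -0.2556   -0.1278
  E          0.3058  0.008444   0.08262
  solve Keq expr → x = -0.1278; check Q = 6.2980e-05
Then add 0.1392 M of J.
Step 2:
                  J         A         C
  I           0.445  0.008444   0.08262
  C       -0.003612  0.003612  0.001806
  E          0.4414   0.01206   0.08443
  solve Keq expr → x = 0.001806; check Q = 6.2980e-05
Then add 0.0197 M of A.
Step 3:
                  J         A         C
  I          0.4414   0.03176   0.08443
  C         0.01845  -0.01845 -0.009224
  E          0.4599   0.01331    0.0752
  solve Keq expr → x = -0.009224; check Q = 6.2980e-05

Direction: reverse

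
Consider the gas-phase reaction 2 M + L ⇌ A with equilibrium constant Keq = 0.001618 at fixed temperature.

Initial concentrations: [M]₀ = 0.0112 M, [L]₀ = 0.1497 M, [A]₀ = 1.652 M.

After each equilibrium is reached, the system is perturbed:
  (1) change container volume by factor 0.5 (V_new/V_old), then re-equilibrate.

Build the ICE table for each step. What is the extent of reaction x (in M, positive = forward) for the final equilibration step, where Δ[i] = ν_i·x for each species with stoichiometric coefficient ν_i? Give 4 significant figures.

x = 0.1508 M

Q₀ = 8.7974e+04 vs Keq = 0.001618 ⇒ Q>K, reverse
Step 1:
                  M         L         A
  I          0.0112    0.1497     1.652
  C           3.243     1.622    -1.622
  E           3.254     1.771   0.03036
  solve Keq expr → x = -1.622; check Q = 0.001618
Then change container volume by factor 0.5 (V_new/V_old).
Step 2:
                  M         L         A
  I           6.509     3.543   0.06071
  C         -0.3015   -0.1508    0.1508
  E           6.207     3.392    0.2115
  solve Keq expr → x = 0.1508; check Q = 0.001618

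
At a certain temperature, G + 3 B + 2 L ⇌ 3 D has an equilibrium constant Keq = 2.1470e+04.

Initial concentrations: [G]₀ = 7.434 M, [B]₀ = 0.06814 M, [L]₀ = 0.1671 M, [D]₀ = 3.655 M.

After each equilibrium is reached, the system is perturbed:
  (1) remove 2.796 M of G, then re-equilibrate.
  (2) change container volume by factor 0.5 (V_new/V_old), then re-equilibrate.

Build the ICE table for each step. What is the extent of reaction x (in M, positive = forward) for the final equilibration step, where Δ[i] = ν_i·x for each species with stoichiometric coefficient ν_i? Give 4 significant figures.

x = 0.05148 M

Q₀ = 7.4350e+05 vs Keq = 2.1470e+04 ⇒ Q>K, reverse
Step 1:
                  G         B         L         D
  init        7.434   0.06814    0.1671     3.655
  Δ         0.03438    0.1031   0.06875   -0.1031
  eq          7.468    0.1713    0.2359     3.552
  solve Keq expr → x = -0.03438; check Q = 2.1470e+04
Then remove 2.796 M of G.
Step 2:
                  G         B         L         D
  init        4.672    0.1713    0.2359     3.552
  Δ        0.006808   0.02042   0.01362  -0.02042
  eq          4.679    0.1917    0.2495     3.531
  solve Keq expr → x = -0.006808; check Q = 2.1470e+04
Then change container volume by factor 0.5 (V_new/V_old).
Step 3:
                  G         B         L         D
  init        9.358    0.3834    0.4989     7.063
  Δ        -0.05148   -0.1544    -0.103    0.1544
  eq          9.307    0.2289     0.396     7.217
  solve Keq expr → x = 0.05148; check Q = 2.1470e+04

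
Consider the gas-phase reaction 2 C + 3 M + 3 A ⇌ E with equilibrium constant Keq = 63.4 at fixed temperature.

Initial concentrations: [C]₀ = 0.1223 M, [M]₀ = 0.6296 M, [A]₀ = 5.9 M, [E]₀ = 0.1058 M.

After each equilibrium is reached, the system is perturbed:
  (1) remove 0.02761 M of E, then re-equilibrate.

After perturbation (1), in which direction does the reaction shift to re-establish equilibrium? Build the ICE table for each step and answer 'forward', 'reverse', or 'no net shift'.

Q₀ = 0.138 vs Keq = 63.4 ⇒ Q<K, forward
Step 1:
                    C           M           A           E
  Initial      0.1223      0.6296         5.9      0.1058
  Change      -0.1107      -0.166      -0.166     0.05533
  Equil       0.01163      0.4636       5.734      0.1611
  solve Keq expr → x = 0.05533; check Q = 63.4
Then remove 0.02761 M of E.
Step 2:
                    C           M           A           E
  Initial     0.01163      0.4636       5.734      0.1335
  Change  -9.6994e-04   -0.001455   -0.001455  4.8497e-04
  Equil       0.01066      0.4621       5.733       0.134
  solve Keq expr → x = 4.8497e-04; check Q = 63.4

Direction: forward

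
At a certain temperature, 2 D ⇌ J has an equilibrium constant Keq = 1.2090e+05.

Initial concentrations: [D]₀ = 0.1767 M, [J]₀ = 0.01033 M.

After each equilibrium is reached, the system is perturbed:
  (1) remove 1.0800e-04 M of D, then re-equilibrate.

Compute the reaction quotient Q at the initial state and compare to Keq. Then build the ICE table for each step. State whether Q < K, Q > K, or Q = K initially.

Q₀ = 0.3308; Q < K (proceeds forward)

Q₀ = 0.3308 vs Keq = 1.2090e+05 ⇒ Q<K, forward
Step 1:
                    D           J
  I            0.1767     0.01033
  C           -0.1758      0.0879
  E        9.0138e-04     0.09823
  solve Keq expr → x = 0.0879; check Q = 1.2090e+05
Then remove 1.0800e-04 M of D.
Step 2:
                    D           J
  I        7.9338e-04     0.09823
  C        1.0775e-04 -5.3876e-05
  E        9.0113e-04     0.09818
  solve Keq expr → x = -5.3876e-05; check Q = 1.2090e+05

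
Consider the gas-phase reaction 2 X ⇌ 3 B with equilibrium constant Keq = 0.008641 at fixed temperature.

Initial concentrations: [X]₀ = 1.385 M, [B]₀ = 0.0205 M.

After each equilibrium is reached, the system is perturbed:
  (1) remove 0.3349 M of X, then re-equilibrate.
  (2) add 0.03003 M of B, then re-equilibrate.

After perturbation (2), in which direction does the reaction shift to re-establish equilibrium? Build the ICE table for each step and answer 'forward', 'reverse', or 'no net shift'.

Direction: reverse

Q₀ = 4.4912e-06 vs Keq = 0.008641 ⇒ Q<K, forward
Step 1:
                  X         B
  I           1.385    0.0205
  C         -0.1443    0.2164
  E           1.241    0.2369
  solve Keq expr → x = 0.07215; check Q = 0.008641
Then remove 0.3349 M of X.
Step 2:
                  X         B
  I          0.9058    0.2369
  C         0.02732  -0.04099
  E          0.9331     0.196
  solve Keq expr → x = -0.01366; check Q = 0.008641
Then add 0.03003 M of B.
Step 3:
                  X         B
  I          0.9331     0.226
  C         0.01832  -0.02747
  E          0.9514    0.1985
  solve Keq expr → x = -0.009158; check Q = 0.008641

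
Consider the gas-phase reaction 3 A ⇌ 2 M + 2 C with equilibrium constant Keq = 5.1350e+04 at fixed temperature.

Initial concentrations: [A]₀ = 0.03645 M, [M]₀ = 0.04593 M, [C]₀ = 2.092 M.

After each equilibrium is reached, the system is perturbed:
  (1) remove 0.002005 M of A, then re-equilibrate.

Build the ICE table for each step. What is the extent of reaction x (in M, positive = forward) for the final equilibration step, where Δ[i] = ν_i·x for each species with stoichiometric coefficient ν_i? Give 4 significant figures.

x = -6.3621e-04 M

Q₀ = 190.6 vs Keq = 5.1350e+04 ⇒ Q<K, forward
Step 1:
                    A           M           C
  Initial     0.03645     0.04593       2.092
  Change     -0.02926     0.01951     0.01951
  Equil      0.007191     0.06544       2.112
  solve Keq expr → x = 0.009753; check Q = 5.1350e+04
Then remove 0.002005 M of A.
Step 2:
                    A           M           C
  Initial    0.005186     0.06544       2.112
  Change     0.001909   -0.001272   -0.001272
  Equil      0.007094     0.06416        2.11
  solve Keq expr → x = -6.3621e-04; check Q = 5.1350e+04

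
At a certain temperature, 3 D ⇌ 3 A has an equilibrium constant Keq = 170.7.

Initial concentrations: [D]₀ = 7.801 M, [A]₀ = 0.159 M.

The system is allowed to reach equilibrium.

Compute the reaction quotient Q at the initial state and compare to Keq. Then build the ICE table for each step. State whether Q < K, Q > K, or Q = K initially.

Q₀ = 8.4672e-06 vs Keq = 170.7 ⇒ Q<K, forward
Step 1:
                   D          A
  init         7.801      0.159
  Δ           -6.585      6.585
  eq           1.216      6.744
  solve Keq expr → x = 2.195; check Q = 170.7

Q₀ = 8.4672e-06; Q < K (proceeds forward)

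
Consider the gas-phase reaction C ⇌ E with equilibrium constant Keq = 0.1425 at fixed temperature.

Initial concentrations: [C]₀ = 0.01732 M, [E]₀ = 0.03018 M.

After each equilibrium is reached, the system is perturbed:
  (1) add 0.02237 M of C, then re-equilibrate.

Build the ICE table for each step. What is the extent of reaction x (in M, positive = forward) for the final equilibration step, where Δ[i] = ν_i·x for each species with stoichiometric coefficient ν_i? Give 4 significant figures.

x = 0.00279 M

Q₀ = 1.742 vs Keq = 0.1425 ⇒ Q>K, reverse
Step 1:
                    C           E
  Initial     0.01732     0.03018
  Change      0.02426    -0.02426
  Equil       0.04158    0.005925
  solve Keq expr → x = -0.02426; check Q = 0.1425
Then add 0.02237 M of C.
Step 2:
                    C           E
  Initial     0.06395    0.005925
  Change     -0.00279     0.00279
  Equil       0.06116    0.008715
  solve Keq expr → x = 0.00279; check Q = 0.1425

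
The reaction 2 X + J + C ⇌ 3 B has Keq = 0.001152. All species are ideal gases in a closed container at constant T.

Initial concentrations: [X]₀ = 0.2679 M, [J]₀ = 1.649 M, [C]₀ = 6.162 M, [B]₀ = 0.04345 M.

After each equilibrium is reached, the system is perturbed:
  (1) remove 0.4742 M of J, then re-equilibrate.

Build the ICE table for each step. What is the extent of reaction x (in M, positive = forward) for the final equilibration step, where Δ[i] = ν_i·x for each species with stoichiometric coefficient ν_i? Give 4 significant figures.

x = -0.002717 M

Q₀ = 1.1248e-04 vs Keq = 0.001152 ⇒ Q<K, forward
Step 1:
                    X           J           C           B
  I            0.2679       1.649       6.162     0.04345
  C          -0.02908    -0.01454    -0.01454     0.04362
  E            0.2388       1.634       6.147     0.08707
  solve Keq expr → x = 0.01454; check Q = 0.001152
Then remove 0.4742 M of J.
Step 2:
                    X           J           C           B
  I            0.2388        1.16       6.147     0.08707
  C          0.005434    0.002717    0.002717   -0.008152
  E            0.2443       1.163        6.15     0.07892
  solve Keq expr → x = -0.002717; check Q = 0.001152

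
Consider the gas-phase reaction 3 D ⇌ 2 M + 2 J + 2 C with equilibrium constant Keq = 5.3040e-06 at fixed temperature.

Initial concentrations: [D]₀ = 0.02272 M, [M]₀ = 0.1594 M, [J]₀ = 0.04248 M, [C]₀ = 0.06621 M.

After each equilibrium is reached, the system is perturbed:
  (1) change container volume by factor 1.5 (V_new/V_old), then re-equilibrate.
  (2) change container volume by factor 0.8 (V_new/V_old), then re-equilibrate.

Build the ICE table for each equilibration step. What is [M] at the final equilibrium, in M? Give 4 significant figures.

Q₀ = 0.01714 vs Keq = 5.3040e-06 ⇒ Q>K, reverse
Step 1:
                  D         M         J         C
  init      0.02272    0.1594   0.04248   0.06621
  Δ         0.04848  -0.03232  -0.03232  -0.03232
  eq         0.0712    0.1271   0.01016   0.03389
  solve Keq expr → x = -0.01616; check Q = 5.3040e-06
Then change container volume by factor 1.5 (V_new/V_old).
Step 2:
                  D         M         J         C
  init      0.04747   0.08472  0.006773   0.02259
  Δ       -0.004012  0.002674  0.002674  0.002674
  eq        0.04346   0.08739  0.009448   0.02527
  solve Keq expr → x = 0.001337; check Q = 5.3040e-06
Then change container volume by factor 0.8 (V_new/V_old).
Step 3:
                  D         M         J         C
  init      0.05432    0.1092   0.01181   0.03158
  Δ        0.002875 -0.001916 -0.001916 -0.001916
  eq        0.05719    0.1073  0.009893   0.02967
  solve Keq expr → x = -9.5821e-04; check Q = 5.3040e-06

[M]_eq = 0.1073 M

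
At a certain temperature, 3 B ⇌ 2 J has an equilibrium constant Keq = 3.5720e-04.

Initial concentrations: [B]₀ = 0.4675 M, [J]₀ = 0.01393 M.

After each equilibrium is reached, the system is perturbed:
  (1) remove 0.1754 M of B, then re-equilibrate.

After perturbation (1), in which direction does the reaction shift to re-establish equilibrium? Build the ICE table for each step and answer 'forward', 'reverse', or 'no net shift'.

Direction: reverse

Q₀ = 0.001899 vs Keq = 3.5720e-04 ⇒ Q>K, reverse
Step 1:
                  B         J
  init       0.4675   0.01393
  Δ          0.0115 -0.007665
  eq          0.479  0.006265
  solve Keq expr → x = -0.003832; check Q = 3.5720e-04
Then remove 0.1754 M of B.
Step 2:
                  B         J
  init       0.3036  0.006265
  Δ        0.004549 -0.003033
  eq         0.3081  0.003233
  solve Keq expr → x = -0.001516; check Q = 3.5720e-04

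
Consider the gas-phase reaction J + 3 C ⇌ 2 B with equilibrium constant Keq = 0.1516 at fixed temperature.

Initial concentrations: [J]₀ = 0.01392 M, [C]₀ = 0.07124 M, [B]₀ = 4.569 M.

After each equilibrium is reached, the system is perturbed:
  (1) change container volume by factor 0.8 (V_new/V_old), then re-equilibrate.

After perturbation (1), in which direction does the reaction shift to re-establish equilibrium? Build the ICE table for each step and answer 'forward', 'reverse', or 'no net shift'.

Q₀ = 4.1479e+06 vs Keq = 0.1516 ⇒ Q>K, reverse
Step 1:
                   J          C          B
  init       0.01392    0.07124      4.569
  Δ            1.073      3.219     -2.146
  eq           1.087       3.29      2.423
  solve Keq expr → x = -1.073; check Q = 0.1516
Then change container volume by factor 0.8 (V_new/V_old).
Step 2:
                   J          C          B
  init         1.359      4.113      3.029
  Δ          -0.1034    -0.3101     0.2067
  eq           1.255      3.803      3.235
  solve Keq expr → x = 0.1034; check Q = 0.1516

Direction: forward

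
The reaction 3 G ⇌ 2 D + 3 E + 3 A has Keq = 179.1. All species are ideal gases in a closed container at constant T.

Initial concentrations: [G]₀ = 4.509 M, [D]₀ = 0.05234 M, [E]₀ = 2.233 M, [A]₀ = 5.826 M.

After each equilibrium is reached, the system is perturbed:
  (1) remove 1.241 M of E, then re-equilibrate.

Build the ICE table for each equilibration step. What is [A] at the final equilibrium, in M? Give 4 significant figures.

Q₀ = 0.0658 vs Keq = 179.1 ⇒ Q<K, forward
Step 1:
                   G          D          E          A
  I            4.509    0.05234      2.233      5.826
  C           -1.083     0.7218      1.083      1.083
  E            3.426     0.7741      3.316      6.909
  solve Keq expr → x = 0.3609; check Q = 179.1
Then remove 1.241 M of E.
Step 2:
                   G          D          E          A
  I            3.426     0.7741      2.075      6.909
  C           -0.335     0.2233      0.335      0.335
  E            3.091     0.9975       2.41      7.244
  solve Keq expr → x = 0.1117; check Q = 179.1

[A]_eq = 7.244 M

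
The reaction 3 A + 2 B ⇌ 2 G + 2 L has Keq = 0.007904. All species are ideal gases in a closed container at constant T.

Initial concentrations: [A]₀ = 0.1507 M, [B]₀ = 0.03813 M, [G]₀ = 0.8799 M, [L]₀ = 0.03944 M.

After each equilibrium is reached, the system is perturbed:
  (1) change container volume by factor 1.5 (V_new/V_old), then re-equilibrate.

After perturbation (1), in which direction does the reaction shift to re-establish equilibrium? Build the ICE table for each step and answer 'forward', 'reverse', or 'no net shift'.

Q₀ = 242 vs Keq = 0.007904 ⇒ Q>K, reverse
Step 1:
                  A         B         G         L
  I          0.1507   0.03813    0.8799   0.03944
  C           0.058   0.03867  -0.03867  -0.03867
  E          0.2087    0.0768    0.8412 7.7380e-04
  solve Keq expr → x = -0.01933; check Q = 0.007904
Then change container volume by factor 1.5 (V_new/V_old).
Step 2:
                  A         B         G         L
  I          0.1391    0.0512    0.5608 5.1587e-04
  C       1.3979e-04 9.3190e-05 -9.3190e-05 -9.3190e-05
  E          0.1393   0.05129    0.5607 4.2268e-04
  solve Keq expr → x = -4.6595e-05; check Q = 0.007904

Direction: reverse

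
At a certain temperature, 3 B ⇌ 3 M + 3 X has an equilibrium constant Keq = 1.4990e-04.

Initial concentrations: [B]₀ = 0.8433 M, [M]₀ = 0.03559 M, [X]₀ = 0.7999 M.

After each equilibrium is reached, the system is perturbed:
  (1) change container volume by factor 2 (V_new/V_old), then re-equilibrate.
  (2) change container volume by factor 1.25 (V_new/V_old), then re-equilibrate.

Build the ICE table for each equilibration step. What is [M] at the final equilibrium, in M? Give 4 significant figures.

[M]_eq = 0.04612 M

Q₀ = 3.8472e-05 vs Keq = 1.4990e-04 ⇒ Q<K, forward
Step 1:
                    B           M           X
  init         0.8433     0.03559      0.7999
  Δ          -0.01801     0.01801     0.01801
  eq           0.8253      0.0536      0.8179
  solve Keq expr → x = 0.006003; check Q = 1.4990e-04
Then change container volume by factor 2 (V_new/V_old).
Step 2:
                    B           M           X
  init         0.4126      0.0268       0.409
  Δ          -0.02148     0.02148     0.02148
  eq           0.3912     0.04828      0.4304
  solve Keq expr → x = 0.007159; check Q = 1.4990e-04
Then change container volume by factor 1.25 (V_new/V_old).
Step 3:
                    B           M           X
  init         0.3129     0.03862      0.3443
  Δ         -0.007495    0.007495    0.007495
  eq           0.3054     0.04612      0.3518
  solve Keq expr → x = 0.002498; check Q = 1.4990e-04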